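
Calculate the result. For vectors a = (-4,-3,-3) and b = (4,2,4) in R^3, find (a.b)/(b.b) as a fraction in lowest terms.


Projection coefficient = (a . b) / (b . b)
a . b = (-4)*4 + (-3)*2 + (-3)*4
= -16 + (-6) + (-12) = -34
b . b = 4^2 + 2^2 + 4^2
= 16 + 4 + 16 = 36
Coefficient = -34/36
In lowest terms: -17/18


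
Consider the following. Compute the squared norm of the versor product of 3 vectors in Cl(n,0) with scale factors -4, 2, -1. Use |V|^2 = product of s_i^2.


Each vector v_i has |v_i|^2 = s_i^2
Squared scales: (-4)^2 = 16, 2^2 = 4, (-1)^2 = 1
|V|^2 = 16 * 4 * 1
= 64


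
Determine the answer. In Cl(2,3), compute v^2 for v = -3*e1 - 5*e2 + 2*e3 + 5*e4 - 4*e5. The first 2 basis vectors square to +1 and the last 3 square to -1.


v^2 = sum of c_i^2 * e_i^2
Positive signature terms (e_i^2 = +1): (-3)^2 + (-5)^2 = 34
Negative signature terms (e_j^2 = -1): 2^2 + 5^2 + (-4)^2 = 45
v^2 = 34 - 45 = -11


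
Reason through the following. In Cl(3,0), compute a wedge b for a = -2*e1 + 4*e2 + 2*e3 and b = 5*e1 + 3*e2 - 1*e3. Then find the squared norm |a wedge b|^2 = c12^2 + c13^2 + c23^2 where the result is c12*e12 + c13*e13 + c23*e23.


a wedge b = (a1*b2 - a2*b1)*e12 + (a1*b3 - a3*b1)*e13 + (a2*b3 - a3*b2)*e23
e12 coeff: (-2)*3 - 4*5 = -6 - 20 = -26
e13 coeff: (-2)*(-1) - 2*5 = 2 - 10 = -8
e23 coeff: 4*(-1) - 2*3 = -4 - 6 = -10
|a wedge b|^2 = (-26)^2 + (-8)^2 + (-10)^2
= 676 + 64 + 100
= 840


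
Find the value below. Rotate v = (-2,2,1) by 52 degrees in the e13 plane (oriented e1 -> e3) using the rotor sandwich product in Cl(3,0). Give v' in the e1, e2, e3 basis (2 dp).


Rotor R = cos(26deg) - sin(26deg)*e13
Rotation angle theta = 2 * 26 = 52 degrees in the e13 plane (e1 -> e3).
The component perpendicular to the plane (e2) is invariant: v'_2 = v2 = 2.00
cos(52deg) = 0.6157, sin(52deg) = 0.7880
v'_1 = v1*cos(theta) - v3*sin(theta) = -2*0.6157 - 1*0.7880 = -2.02
v'_3 = v1*sin(theta) + v3*cos(theta) = -2*0.7880 + 1*0.6157 = -0.96
v' = -2.02*e1 + 2.00*e2 - 0.96*e3


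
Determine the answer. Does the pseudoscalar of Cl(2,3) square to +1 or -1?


The pseudoscalar I = e1...e_n (product of all n generators) of Cl(p,q) satisfies I^2 = (-1)^(q + n(n-1)/2).
p = 2, q = 3, n = p + q = 5
n(n-1)/2 = 5 * 4 / 2 = 10
Exponent = q + n(n-1)/2 = 3 + 10 = 13
I^2 = (-1)^13 = -1


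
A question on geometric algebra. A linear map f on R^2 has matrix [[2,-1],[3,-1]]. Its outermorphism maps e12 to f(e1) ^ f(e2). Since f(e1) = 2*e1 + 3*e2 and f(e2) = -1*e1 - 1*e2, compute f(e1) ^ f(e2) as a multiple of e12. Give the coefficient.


The outermorphism of a linear map f sends e1^e2 to f(e1)^f(e2).
f(e1) = 2*e1 + 3*e2
f(e2) = -1*e1 - 1*e2
f(e1) ^ f(e2) = (2*e1 + 3*e2) ^ (-1*e1 - 1*e2)
= 2*(-1)*e12 + 3*(-1)*e21
= (-2 - (-3))*e12
= 1*e12
Coefficient = 1


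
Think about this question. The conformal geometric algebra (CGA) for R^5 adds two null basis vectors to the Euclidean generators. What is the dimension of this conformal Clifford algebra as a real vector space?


The conformal model of R^5 uses Cl(6,1): the 5 Euclidean generators plus two extra orthogonal generators e+ (e+^2 = +1) and e- (e-^2 = -1), from which the null vectors e0, einf are built.
Number of generators m = 5 + 2 = 7.
dim Cl(p,q) = 2^m = 2^7 = 128


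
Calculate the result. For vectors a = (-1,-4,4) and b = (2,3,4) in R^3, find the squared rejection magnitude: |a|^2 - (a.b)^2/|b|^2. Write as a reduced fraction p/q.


|a|^2 = (-1)^2 + (-4)^2 + 4^2 = 33
|b|^2 = 2^2 + 3^2 + 4^2 = 29
a . b = (-1)*2 + (-4)*3 + 4*4 = 2
(a.b)^2 = 2^2 = 4
|rej|^2 = 33 - 4/29
= (957 - 4)/29
= 953/29
In lowest terms: 953/29


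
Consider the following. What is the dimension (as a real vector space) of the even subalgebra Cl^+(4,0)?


Even subalgebra dimension = 2^(n-1)
n = 4 + 0 = 4
2^(4 - 1) = 2^3 = 8
Verification: sum of C(4,k) for even k = 1 + 6 + 1 = 8
Result = 8


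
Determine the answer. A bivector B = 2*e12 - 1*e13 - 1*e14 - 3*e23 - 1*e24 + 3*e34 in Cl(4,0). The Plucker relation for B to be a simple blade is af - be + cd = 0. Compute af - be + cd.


Plucker relation: af - be + cd
a*f = 2*3 = 6
b*e = (-1)*(-1) = 1
c*d = (-1)*(-3) = 3
af - be + cd = 6 - 1 + 3
= 8


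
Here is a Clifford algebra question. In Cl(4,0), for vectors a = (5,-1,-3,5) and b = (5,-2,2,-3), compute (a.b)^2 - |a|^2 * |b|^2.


a . b = 5*5 + (-1)*(-2) + (-3)*2 + 5*(-3)
= 25 + 2 + (-6) + (-15) = 6
|a|^2 = 5^2 + (-1)^2 + (-3)^2 + 5^2 = 60
|b|^2 = 5^2 + (-2)^2 + 2^2 + (-3)^2 = 42
(a.b)^2 = 6^2 = 36
|a|^2 * |b|^2 = 60 * 42 = 2520
Result = 36 - 2520 = -2484


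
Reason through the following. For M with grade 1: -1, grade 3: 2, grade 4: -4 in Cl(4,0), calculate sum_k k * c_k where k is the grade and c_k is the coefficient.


Grade-weighted sum = sum of grade_k * coefficient_k
1*(-1) = -1
3*2 = 6
4*(-4) = -16
Total = -1 + 6 + (-16) = -11


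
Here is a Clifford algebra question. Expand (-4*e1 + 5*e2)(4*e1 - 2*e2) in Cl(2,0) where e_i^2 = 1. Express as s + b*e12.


Expand: (-4*e1 + 5*e2)(4*e1 - 2*e2)
= (-4)*4*e1e1 + (-4)*(-2)*e1e2 + 5*4*e2e1 + 5*(-2)*e2e2
Using e1^2 = e2^2 = 1, e2e1 = -e1e2:
Scalar part s = (-4)*4 + 5*(-2) = -16 + (-10) = -26
Bivector part b = (-4)*(-2) - 5*4 = 8 - 20 = -12
uv = -26 - 12*e12


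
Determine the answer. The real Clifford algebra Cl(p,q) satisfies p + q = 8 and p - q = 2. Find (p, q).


We need p + q = 8 and p - q = 2.
Adding: 2p = 8 + 2 = 10, so p = 5.
Then q = 8 - 5 = 3.
(p, q) = (5, 3)


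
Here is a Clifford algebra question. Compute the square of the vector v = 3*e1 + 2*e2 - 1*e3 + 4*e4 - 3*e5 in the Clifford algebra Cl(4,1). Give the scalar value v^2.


v^2 = sum of c_i^2 * e_i^2
Positive signature terms (e_i^2 = +1): 3^2 + 2^2 + (-1)^2 + 4^2 = 30
Negative signature terms (e_j^2 = -1): (-3)^2 = 9
v^2 = 30 - 9 = 21


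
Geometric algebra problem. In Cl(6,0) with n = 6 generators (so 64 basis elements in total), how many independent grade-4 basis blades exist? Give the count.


Number of grade-k basis blades in Cl(p,q) with n = p + q is C(n, k).
n = 6 + 0 = 6
C(6, 4) = 6! / (4! * 2!)
= 720 / (24 * 2)
= 15


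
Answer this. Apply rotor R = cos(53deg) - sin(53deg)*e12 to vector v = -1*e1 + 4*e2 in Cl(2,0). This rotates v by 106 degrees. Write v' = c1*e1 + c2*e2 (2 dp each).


Rotor R = cos(53deg) - sin(53deg)*e12
Rotation angle theta = 2 * 53 = 106 degrees
v' = R*v*~R rotates v by theta.
cos(106deg) = -0.2756, sin(106deg) = 0.9613
v'_1 = -1*cos(106deg) - 4*sin(106deg)
= -1*(-0.2756) - 4*0.9613
= -3.57
v'_2 = -1*sin(106deg) + 4*cos(106deg)
= -1*0.9613 + 4*(-0.2756)
= -2.06
v' = -3.57*e1 - 2.06*e2


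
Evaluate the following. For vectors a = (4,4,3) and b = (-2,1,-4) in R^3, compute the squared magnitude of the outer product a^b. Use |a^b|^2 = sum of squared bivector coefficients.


a wedge b = (a1*b2 - a2*b1)*e12 + (a1*b3 - a3*b1)*e13 + (a2*b3 - a3*b2)*e23
e12 coeff: 4*1 - 4*(-2) = 4 - (-8) = 12
e13 coeff: 4*(-4) - 3*(-2) = -16 - (-6) = -10
e23 coeff: 4*(-4) - 3*1 = -16 - 3 = -19
|a wedge b|^2 = 12^2 + (-10)^2 + (-19)^2
= 144 + 100 + 361
= 605


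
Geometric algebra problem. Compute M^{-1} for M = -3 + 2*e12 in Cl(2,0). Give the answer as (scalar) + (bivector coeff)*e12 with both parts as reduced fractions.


M = -3 + 2*e12, where e12^2 = -1.
Since M commutes with its reverse ~M = a - b*e12, M * ~M = a^2 - b^2*e12^2 = a^2 + b^2.
So M^{-1} = ~M / (a^2 + b^2) = (a - b*e12)/(a^2 + b^2).
a^2 + b^2 = 9 + 4 = 13
Scalar part = -3/13 = -3/13
Bivector coeff = -2/13 = -2/13
M^{-1} = -3/13 - 2/13*e12


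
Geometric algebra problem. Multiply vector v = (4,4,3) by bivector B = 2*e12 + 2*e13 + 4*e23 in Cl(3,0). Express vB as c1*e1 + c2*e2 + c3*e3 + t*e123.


vB has grade-1 (vector) and grade-3 (trivector) parts: vB = (v _| B) + (v ^ B).
Vector part <vB>_1:
  e1: -v2*b12 - v3*b13 = -(4)*(2) - (3)*(2) = -14
  e2: v1*b12 - v3*b23 = (4)*(2) - (3)*(4) = -4
  e3: v1*b13 + v2*b23 = (4)*(2) + (4)*(4) = 24
Trivector part <vB>_3:
  e123: v1*b23 - v2*b13 + v3*b12 = (4)*(4) - (4)*(2) + (3)*(2) = 14
vB = -14*e1 - 4*e2 + 24*e3 + 14*e123


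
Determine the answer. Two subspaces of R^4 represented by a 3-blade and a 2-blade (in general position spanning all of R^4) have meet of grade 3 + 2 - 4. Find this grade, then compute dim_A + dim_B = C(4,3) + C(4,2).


Meet grade = grade(A) + grade(B) - n
= 3 + 2 - 4 = 1
C(4,3) = 4
C(4,2) = 6
dim_A + dim_B = 4 + 6 = 10


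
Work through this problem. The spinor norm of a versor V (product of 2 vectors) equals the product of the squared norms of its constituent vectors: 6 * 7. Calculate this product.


Spinor norm N(V) = |v1|^2 * |v2|^2 * ... * |v2|^2
= 6 * 7
Running product: 6, 42
N(V) = 42


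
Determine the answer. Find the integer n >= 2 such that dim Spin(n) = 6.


dim Spin(n) = dim so(n) = n(n-1)/2.
Solve n(n-1)/2 = 6, i.e. n^2 - n - 12 = 0.
Discriminant = 1 + 8*6 = 49
n = (1 + sqrt(49))/2 = (1 + 7)/2 = 4


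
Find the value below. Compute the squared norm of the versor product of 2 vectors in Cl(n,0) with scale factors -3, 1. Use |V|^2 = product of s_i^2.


Each vector v_i has |v_i|^2 = s_i^2
Squared scales: (-3)^2 = 9, 1^2 = 1
|V|^2 = 9 * 1
= 9


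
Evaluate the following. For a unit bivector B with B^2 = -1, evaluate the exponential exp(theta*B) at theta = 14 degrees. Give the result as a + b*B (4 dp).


For a unit bivector B with B^2 = -1, the exponential series gives
e^(theta*B) = cos(theta) + sin(theta)*B (the GA analogue of Euler's formula).
theta = 14 degrees = 0.244346 rad
cos(14 deg) = 0.9703
sin(14 deg) = 0.2419
exp(theta*B) = 0.9703 + 0.2419*B


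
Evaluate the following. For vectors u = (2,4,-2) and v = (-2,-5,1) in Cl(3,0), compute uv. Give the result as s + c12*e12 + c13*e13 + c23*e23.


In Cl(3,0): e_i^2 = 1, e_ie_j = -e_je_i for i != j.
Scalar part = u . v = 2*(-2) + 4*(-5) + (-2)*1
= -4 + (-20) + (-2) = -26
e12 coeff = 2*(-5) - 4*(-2) = -10 - (-8) = -2
e13 coeff = 2*1 - (-2)*(-2) = 2 - 4 = -2
e23 coeff = 4*1 - (-2)*(-5) = 4 - 10 = -6
uv = -26 - 2*e12 - 2*e13 - 6*e23


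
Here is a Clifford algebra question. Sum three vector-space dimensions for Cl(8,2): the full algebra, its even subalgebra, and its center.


n = 8 + 2 = 10
Total dim = 2^10 = 1024
Even subalgebra dim = 2^9 = 512
n is even, so center dim = 1
Sum = 1024 + 512 + 1 = 1537


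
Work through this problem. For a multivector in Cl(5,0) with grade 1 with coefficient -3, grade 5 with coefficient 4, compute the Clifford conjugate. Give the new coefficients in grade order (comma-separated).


Clifford conjugate sign for grade k: (-1)^(k(k+1)/2)
Grade 1: (-1)^(1*2/2) = (-1)^1 = -1, coeff -3 -> 3
Grade 5: (-1)^(5*6/2) = (-1)^15 = -1, coeff 4 -> -4
Conjugated coefficients: 3, -4


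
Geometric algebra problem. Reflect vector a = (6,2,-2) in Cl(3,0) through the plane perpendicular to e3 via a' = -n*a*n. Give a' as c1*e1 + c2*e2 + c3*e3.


Reflection formula: a' = -n*a*n, with n = e3 (unit vector, n^2 = 1).
For reflection through hyperplane perp to e3:
The component along e3 flips sign, others stay.
a = (6, 2, -2)
a' = (6, 2, 2)
a' = 6*e1 + 2*e2 + 2*e3


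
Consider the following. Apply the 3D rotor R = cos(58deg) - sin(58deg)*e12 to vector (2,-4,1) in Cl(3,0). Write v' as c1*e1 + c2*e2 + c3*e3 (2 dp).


Rotor R = cos(58deg) - sin(58deg)*e12
Rotation angle theta = 2 * 58 = 116 degrees in the e12 plane (e1 -> e2).
The component perpendicular to the plane (e3) is invariant: v'_3 = v3 = 1.00
cos(116deg) = -0.4384, sin(116deg) = 0.8988
v'_1 = v1*cos(theta) - v2*sin(theta) = 2*(-0.4384) - (-4)*0.8988 = 2.72
v'_2 = v1*sin(theta) + v2*cos(theta) = 2*0.8988 + (-4)*(-0.4384) = 3.55
v' = 2.72*e1 + 3.55*e2 + 1.00*e3


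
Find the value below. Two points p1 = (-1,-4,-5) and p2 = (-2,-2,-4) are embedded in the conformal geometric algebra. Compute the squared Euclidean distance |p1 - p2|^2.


p1 - p2 = (1, -2, -1)
|p1 - p2|^2 = 1^2 + (-2)^2 + (-1)^2
= 1 + 4 + 1
= 6


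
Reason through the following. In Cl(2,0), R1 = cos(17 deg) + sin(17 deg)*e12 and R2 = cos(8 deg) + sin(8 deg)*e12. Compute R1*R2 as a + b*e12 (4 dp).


Same-plane rotors commute and their half-angles add:
R1*R2 = cos(a1 + a2) + sin(a1 + a2)*e12.
a1 + a2 = 17 + 8 = 25 deg
cos(25 deg) = 0.9063
sin(25 deg) = 0.4226
R1*R2 = 0.9063 + 0.4226*e12


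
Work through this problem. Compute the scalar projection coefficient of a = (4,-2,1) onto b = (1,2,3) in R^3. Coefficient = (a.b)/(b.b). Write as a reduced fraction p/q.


Projection coefficient = (a . b) / (b . b)
a . b = 4*1 + (-2)*2 + 1*3
= 4 + (-4) + 3 = 3
b . b = 1^2 + 2^2 + 3^2
= 1 + 4 + 9 = 14
Coefficient = 3/14
In lowest terms: 3/14


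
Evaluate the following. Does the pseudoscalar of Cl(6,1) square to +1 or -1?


The pseudoscalar I = e1...e_n (product of all n generators) of Cl(p,q) satisfies I^2 = (-1)^(q + n(n-1)/2).
p = 6, q = 1, n = p + q = 7
n(n-1)/2 = 7 * 6 / 2 = 21
Exponent = q + n(n-1)/2 = 1 + 21 = 22
I^2 = (-1)^22 = +1


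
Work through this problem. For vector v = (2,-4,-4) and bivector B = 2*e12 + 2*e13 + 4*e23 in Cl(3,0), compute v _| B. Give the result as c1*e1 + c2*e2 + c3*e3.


Left contraction v _| B = <vB>_1 (grade-1 part of the geometric product vB).
Using e1_|e12 = e2, e2_|e12 = -e1, e1_|e13 = e3, e3_|e13 = -e1, e2_|e23 = e3, e3_|e23 = -e2:
e1 coeff: -v2*b12 - v3*b13 = -(-4)*(2) - (-4)*(2) = 16
e2 coeff: v1*b12 - v3*b23 = (2)*(2) - (-4)*(4) = 20
e3 coeff: v1*b13 + v2*b23 = (2)*(2) + (-4)*(4) = -12
v _| B = 16*e1 + 20*e2 - 12*e3


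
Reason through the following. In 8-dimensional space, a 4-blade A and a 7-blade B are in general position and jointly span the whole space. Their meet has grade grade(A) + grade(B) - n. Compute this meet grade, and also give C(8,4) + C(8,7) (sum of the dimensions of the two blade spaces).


Meet grade = grade(A) + grade(B) - n
= 4 + 7 - 8 = 3
C(8,4) = 70
C(8,7) = 8
dim_A + dim_B = 70 + 8 = 78


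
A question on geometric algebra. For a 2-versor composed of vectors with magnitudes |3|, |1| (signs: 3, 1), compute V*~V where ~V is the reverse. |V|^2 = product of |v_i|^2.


Each vector v_i has |v_i|^2 = s_i^2
Squared scales: 3^2 = 9, 1^2 = 1
|V|^2 = 9 * 1
= 9


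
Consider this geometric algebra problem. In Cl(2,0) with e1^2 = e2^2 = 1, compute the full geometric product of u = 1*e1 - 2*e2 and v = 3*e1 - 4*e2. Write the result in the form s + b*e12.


Expand: (1*e1 - 2*e2)(3*e1 - 4*e2)
= 1*3*e1e1 + 1*(-4)*e1e2 + (-2)*3*e2e1 + (-2)*(-4)*e2e2
Using e1^2 = e2^2 = 1, e2e1 = -e1e2:
Scalar part s = 1*3 + (-2)*(-4) = 3 + 8 = 11
Bivector part b = 1*(-4) - (-2)*3 = -4 - (-6) = 2
uv = 11 + 2*e12


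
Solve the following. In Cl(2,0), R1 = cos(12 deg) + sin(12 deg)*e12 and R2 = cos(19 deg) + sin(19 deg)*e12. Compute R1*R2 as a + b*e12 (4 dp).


Same-plane rotors commute and their half-angles add:
R1*R2 = cos(a1 + a2) + sin(a1 + a2)*e12.
a1 + a2 = 12 + 19 = 31 deg
cos(31 deg) = 0.8572
sin(31 deg) = 0.5150
R1*R2 = 0.8572 + 0.5150*e12


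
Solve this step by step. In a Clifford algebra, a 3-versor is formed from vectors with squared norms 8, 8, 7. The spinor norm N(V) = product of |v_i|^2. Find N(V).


Spinor norm N(V) = |v1|^2 * |v2|^2 * ... * |v3|^2
= 8 * 8 * 7
Running product: 8, 64, 448
N(V) = 448


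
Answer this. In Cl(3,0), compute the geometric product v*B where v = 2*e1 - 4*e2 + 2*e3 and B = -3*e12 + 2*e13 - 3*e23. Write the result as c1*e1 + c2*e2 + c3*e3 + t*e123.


vB has grade-1 (vector) and grade-3 (trivector) parts: vB = (v _| B) + (v ^ B).
Vector part <vB>_1:
  e1: -v2*b12 - v3*b13 = -(-4)*(-3) - (2)*(2) = -16
  e2: v1*b12 - v3*b23 = (2)*(-3) - (2)*(-3) = 0
  e3: v1*b13 + v2*b23 = (2)*(2) + (-4)*(-3) = 16
Trivector part <vB>_3:
  e123: v1*b23 - v2*b13 + v3*b12 = (2)*(-3) - (-4)*(2) + (2)*(-3) = -4
vB = -16*e1 + 0*e2 + 16*e3 - 4*e123


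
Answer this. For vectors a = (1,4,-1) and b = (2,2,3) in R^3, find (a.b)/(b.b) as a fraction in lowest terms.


Projection coefficient = (a . b) / (b . b)
a . b = 1*2 + 4*2 + (-1)*3
= 2 + 8 + (-3) = 7
b . b = 2^2 + 2^2 + 3^2
= 4 + 4 + 9 = 17
Coefficient = 7/17
In lowest terms: 7/17


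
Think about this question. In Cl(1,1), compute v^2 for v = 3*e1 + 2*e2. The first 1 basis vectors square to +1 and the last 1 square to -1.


v^2 = sum of c_i^2 * e_i^2
Positive signature terms (e_i^2 = +1): 3^2 = 9
Negative signature terms (e_j^2 = -1): 2^2 = 4
v^2 = 9 - 4 = 5


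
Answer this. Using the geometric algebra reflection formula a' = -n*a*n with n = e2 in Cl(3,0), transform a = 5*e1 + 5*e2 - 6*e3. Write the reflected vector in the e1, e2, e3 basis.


Reflection formula: a' = -n*a*n, with n = e2 (unit vector, n^2 = 1).
For reflection through hyperplane perp to e2:
The component along e2 flips sign, others stay.
a = (5, 5, -6)
a' = (5, -5, -6)
a' = 5*e1 - 5*e2 - 6*e3


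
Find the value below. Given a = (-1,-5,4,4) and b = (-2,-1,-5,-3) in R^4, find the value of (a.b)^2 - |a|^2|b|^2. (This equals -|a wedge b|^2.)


a . b = (-1)*(-2) + (-5)*(-1) + 4*(-5) + 4*(-3)
= 2 + 5 + (-20) + (-12) = -25
|a|^2 = (-1)^2 + (-5)^2 + 4^2 + 4^2 = 58
|b|^2 = (-2)^2 + (-1)^2 + (-5)^2 + (-3)^2 = 39
(a.b)^2 = (-25)^2 = 625
|a|^2 * |b|^2 = 58 * 39 = 2262
Result = 625 - 2262 = -1637


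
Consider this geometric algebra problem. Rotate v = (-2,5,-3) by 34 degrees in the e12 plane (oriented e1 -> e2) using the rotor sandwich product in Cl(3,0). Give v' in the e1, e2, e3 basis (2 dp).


Rotor R = cos(17deg) - sin(17deg)*e12
Rotation angle theta = 2 * 17 = 34 degrees in the e12 plane (e1 -> e2).
The component perpendicular to the plane (e3) is invariant: v'_3 = v3 = -3.00
cos(34deg) = 0.8290, sin(34deg) = 0.5592
v'_1 = v1*cos(theta) - v2*sin(theta) = -2*0.8290 - 5*0.5592 = -4.45
v'_2 = v1*sin(theta) + v2*cos(theta) = -2*0.5592 + 5*0.8290 = 3.03
v' = -4.45*e1 + 3.03*e2 - 3.00*e3


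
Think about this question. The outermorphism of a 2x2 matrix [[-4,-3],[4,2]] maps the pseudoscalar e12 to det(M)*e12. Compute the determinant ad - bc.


The outermorphism of a linear map f sends e1^e2 to f(e1)^f(e2).
f(e1) = -4*e1 + 4*e2
f(e2) = -3*e1 + 2*e2
f(e1) ^ f(e2) = (-4*e1 + 4*e2) ^ (-3*e1 + 2*e2)
= (-4)*2*e12 + 4*(-3)*e21
= (-8 - (-12))*e12
= 4*e12
Coefficient = 4


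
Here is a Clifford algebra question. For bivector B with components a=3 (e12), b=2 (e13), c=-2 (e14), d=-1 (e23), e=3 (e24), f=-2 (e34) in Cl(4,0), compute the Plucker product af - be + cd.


Plucker relation: af - be + cd
a*f = 3*(-2) = -6
b*e = 2*3 = 6
c*d = (-2)*(-1) = 2
af - be + cd = -6 - 6 + 2
= -10


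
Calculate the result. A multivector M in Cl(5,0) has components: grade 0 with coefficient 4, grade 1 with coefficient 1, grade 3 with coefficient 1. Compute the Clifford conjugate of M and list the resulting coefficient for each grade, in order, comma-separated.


Clifford conjugate sign for grade k: (-1)^(k(k+1)/2)
Grade 0: (-1)^(0*1/2) = (-1)^0 = 1, coeff 4 -> 4
Grade 1: (-1)^(1*2/2) = (-1)^1 = -1, coeff 1 -> -1
Grade 3: (-1)^(3*4/2) = (-1)^6 = 1, coeff 1 -> 1
Conjugated coefficients: 4, -1, 1


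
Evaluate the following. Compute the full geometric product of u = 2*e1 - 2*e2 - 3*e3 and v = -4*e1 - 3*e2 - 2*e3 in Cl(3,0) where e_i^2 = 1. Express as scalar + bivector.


In Cl(3,0): e_i^2 = 1, e_ie_j = -e_je_i for i != j.
Scalar part = u . v = 2*(-4) + (-2)*(-3) + (-3)*(-2)
= -8 + 6 + 6 = 4
e12 coeff = 2*(-3) - (-2)*(-4) = -6 - 8 = -14
e13 coeff = 2*(-2) - (-3)*(-4) = -4 - 12 = -16
e23 coeff = (-2)*(-2) - (-3)*(-3) = 4 - 9 = -5
uv = 4 - 14*e12 - 16*e13 - 5*e23


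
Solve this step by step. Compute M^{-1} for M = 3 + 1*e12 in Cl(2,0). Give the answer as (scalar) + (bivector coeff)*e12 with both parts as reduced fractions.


M = 3 + 1*e12, where e12^2 = -1.
Since M commutes with its reverse ~M = a - b*e12, M * ~M = a^2 - b^2*e12^2 = a^2 + b^2.
So M^{-1} = ~M / (a^2 + b^2) = (a - b*e12)/(a^2 + b^2).
a^2 + b^2 = 9 + 1 = 10
Scalar part = 3/10 = 3/10
Bivector coeff = -1/10 = -1/10
M^{-1} = 3/10 - 1/10*e12


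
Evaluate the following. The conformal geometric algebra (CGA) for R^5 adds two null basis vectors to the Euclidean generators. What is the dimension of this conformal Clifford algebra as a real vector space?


The conformal model of R^5 uses Cl(6,1): the 5 Euclidean generators plus two extra orthogonal generators e+ (e+^2 = +1) and e- (e-^2 = -1), from which the null vectors e0, einf are built.
Number of generators m = 5 + 2 = 7.
dim Cl(p,q) = 2^m = 2^7 = 128


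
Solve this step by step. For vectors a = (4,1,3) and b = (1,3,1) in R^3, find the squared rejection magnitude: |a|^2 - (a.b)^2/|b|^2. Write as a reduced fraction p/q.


|a|^2 = 4^2 + 1^2 + 3^2 = 26
|b|^2 = 1^2 + 3^2 + 1^2 = 11
a . b = 4*1 + 1*3 + 3*1 = 10
(a.b)^2 = 10^2 = 100
|rej|^2 = 26 - 100/11
= (286 - 100)/11
= 186/11
In lowest terms: 186/11


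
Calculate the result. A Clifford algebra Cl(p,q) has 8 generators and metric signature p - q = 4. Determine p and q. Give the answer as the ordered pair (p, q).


We need p + q = 8 and p - q = 4.
Adding: 2p = 8 + 4 = 12, so p = 6.
Then q = 8 - 6 = 2.
(p, q) = (6, 2)


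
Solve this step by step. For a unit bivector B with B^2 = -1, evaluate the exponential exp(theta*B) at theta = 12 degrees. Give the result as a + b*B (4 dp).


For a unit bivector B with B^2 = -1, the exponential series gives
e^(theta*B) = cos(theta) + sin(theta)*B (the GA analogue of Euler's formula).
theta = 12 degrees = 0.20944 rad
cos(12 deg) = 0.9781
sin(12 deg) = 0.2079
exp(theta*B) = 0.9781 + 0.2079*B


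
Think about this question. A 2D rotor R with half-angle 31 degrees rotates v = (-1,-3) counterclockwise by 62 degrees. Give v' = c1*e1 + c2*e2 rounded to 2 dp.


Rotor R = cos(31deg) - sin(31deg)*e12
Rotation angle theta = 2 * 31 = 62 degrees
v' = R*v*~R rotates v by theta.
cos(62deg) = 0.4695, sin(62deg) = 0.8829
v'_1 = -1*cos(62deg) - (-3)*sin(62deg)
= -1*0.4695 - (-3)*0.8829
= 2.18
v'_2 = -1*sin(62deg) + (-3)*cos(62deg)
= -1*0.8829 + (-3)*0.4695
= -2.29
v' = 2.18*e1 - 2.29*e2


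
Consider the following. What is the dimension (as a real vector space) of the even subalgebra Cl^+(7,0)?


Even subalgebra dimension = 2^(n-1)
n = 7 + 0 = 7
2^(7 - 1) = 2^6 = 64
Verification: sum of C(7,k) for even k = 1 + 21 + 35 + 7 = 64
Result = 64


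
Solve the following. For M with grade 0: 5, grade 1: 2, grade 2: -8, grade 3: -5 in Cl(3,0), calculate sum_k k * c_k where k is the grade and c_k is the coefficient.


Grade-weighted sum = sum of grade_k * coefficient_k
0*5 = 0
1*2 = 2
2*(-8) = -16
3*(-5) = -15
Total = 0 + 2 + (-16) + (-15) = -29


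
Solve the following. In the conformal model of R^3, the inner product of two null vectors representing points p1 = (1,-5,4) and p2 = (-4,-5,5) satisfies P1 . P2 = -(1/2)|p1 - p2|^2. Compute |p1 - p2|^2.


p1 - p2 = (5, 0, -1)
|p1 - p2|^2 = 5^2 + 0^2 + (-1)^2
= 25 + 0 + 1
= 26


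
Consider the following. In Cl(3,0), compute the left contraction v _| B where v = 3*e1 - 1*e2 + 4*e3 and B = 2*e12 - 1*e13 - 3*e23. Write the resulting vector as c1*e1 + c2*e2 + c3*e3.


Left contraction v _| B = <vB>_1 (grade-1 part of the geometric product vB).
Using e1_|e12 = e2, e2_|e12 = -e1, e1_|e13 = e3, e3_|e13 = -e1, e2_|e23 = e3, e3_|e23 = -e2:
e1 coeff: -v2*b12 - v3*b13 = -(-1)*(2) - (4)*(-1) = 6
e2 coeff: v1*b12 - v3*b23 = (3)*(2) - (4)*(-3) = 18
e3 coeff: v1*b13 + v2*b23 = (3)*(-1) + (-1)*(-3) = 0
v _| B = 6*e1 + 18*e2 + 0*e3


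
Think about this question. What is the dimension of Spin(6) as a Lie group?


Spin(n) double-covers SO(n); both have Lie algebra so(n) of dimension n(n-1)/2.
n = 6
n(n-1) = 6 * 5 = 30
dim Spin(6) = 30/2 = 15


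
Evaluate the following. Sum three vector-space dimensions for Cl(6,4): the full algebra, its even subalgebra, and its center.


n = 6 + 4 = 10
Total dim = 2^10 = 1024
Even subalgebra dim = 2^9 = 512
n is even, so center dim = 1
Sum = 1024 + 512 + 1 = 1537


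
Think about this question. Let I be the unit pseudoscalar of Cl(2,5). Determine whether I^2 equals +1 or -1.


The pseudoscalar I = e1...e_n (product of all n generators) of Cl(p,q) satisfies I^2 = (-1)^(q + n(n-1)/2).
p = 2, q = 5, n = p + q = 7
n(n-1)/2 = 7 * 6 / 2 = 21
Exponent = q + n(n-1)/2 = 5 + 21 = 26
I^2 = (-1)^26 = +1


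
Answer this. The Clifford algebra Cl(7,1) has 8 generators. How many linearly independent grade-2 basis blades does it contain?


Number of grade-k basis blades in Cl(p,q) with n = p + q is C(n, k).
n = 7 + 1 = 8
C(8, 2) = 8! / (2! * 6!)
= 40320 / (2 * 720)
= 28


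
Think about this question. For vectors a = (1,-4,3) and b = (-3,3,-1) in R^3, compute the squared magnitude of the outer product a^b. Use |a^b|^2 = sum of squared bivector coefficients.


a wedge b = (a1*b2 - a2*b1)*e12 + (a1*b3 - a3*b1)*e13 + (a2*b3 - a3*b2)*e23
e12 coeff: 1*3 - (-4)*(-3) = 3 - 12 = -9
e13 coeff: 1*(-1) - 3*(-3) = -1 - (-9) = 8
e23 coeff: (-4)*(-1) - 3*3 = 4 - 9 = -5
|a wedge b|^2 = (-9)^2 + 8^2 + (-5)^2
= 81 + 64 + 25
= 170


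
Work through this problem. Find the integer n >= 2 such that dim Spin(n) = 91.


dim Spin(n) = dim so(n) = n(n-1)/2.
Solve n(n-1)/2 = 91, i.e. n^2 - n - 182 = 0.
Discriminant = 1 + 8*91 = 729
n = (1 + sqrt(729))/2 = (1 + 27)/2 = 14


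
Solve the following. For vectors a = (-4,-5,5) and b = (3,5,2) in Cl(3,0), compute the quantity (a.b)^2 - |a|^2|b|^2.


a . b = (-4)*3 + (-5)*5 + 5*2
= -12 + (-25) + 10 = -27
|a|^2 = (-4)^2 + (-5)^2 + 5^2 = 66
|b|^2 = 3^2 + 5^2 + 2^2 = 38
(a.b)^2 = (-27)^2 = 729
|a|^2 * |b|^2 = 66 * 38 = 2508
Result = 729 - 2508 = -1779


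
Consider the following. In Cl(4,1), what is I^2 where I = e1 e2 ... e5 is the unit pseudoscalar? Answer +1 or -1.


The pseudoscalar I = e1...e_n (product of all n generators) of Cl(p,q) satisfies I^2 = (-1)^(q + n(n-1)/2).
p = 4, q = 1, n = p + q = 5
n(n-1)/2 = 5 * 4 / 2 = 10
Exponent = q + n(n-1)/2 = 1 + 10 = 11
I^2 = (-1)^11 = -1


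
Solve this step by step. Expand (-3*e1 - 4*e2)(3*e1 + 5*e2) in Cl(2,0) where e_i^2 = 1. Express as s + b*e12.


Expand: (-3*e1 - 4*e2)(3*e1 + 5*e2)
= (-3)*3*e1e1 + (-3)*5*e1e2 + (-4)*3*e2e1 + (-4)*5*e2e2
Using e1^2 = e2^2 = 1, e2e1 = -e1e2:
Scalar part s = (-3)*3 + (-4)*5 = -9 + (-20) = -29
Bivector part b = (-3)*5 - (-4)*3 = -15 - (-12) = -3
uv = -29 - 3*e12


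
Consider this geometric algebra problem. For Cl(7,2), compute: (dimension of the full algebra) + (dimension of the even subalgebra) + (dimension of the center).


n = 7 + 2 = 9
Total dim = 2^9 = 512
Even subalgebra dim = 2^8 = 256
n is odd, so center dim = 2
Sum = 512 + 256 + 2 = 770


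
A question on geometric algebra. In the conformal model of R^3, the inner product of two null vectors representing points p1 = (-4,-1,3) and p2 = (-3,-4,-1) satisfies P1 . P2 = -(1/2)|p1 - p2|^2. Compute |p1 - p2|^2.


p1 - p2 = (-1, 3, 4)
|p1 - p2|^2 = (-1)^2 + 3^2 + 4^2
= 1 + 9 + 16
= 26


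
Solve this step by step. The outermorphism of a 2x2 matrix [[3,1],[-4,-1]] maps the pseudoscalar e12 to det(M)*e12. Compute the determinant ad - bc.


The outermorphism of a linear map f sends e1^e2 to f(e1)^f(e2).
f(e1) = 3*e1 - 4*e2
f(e2) = 1*e1 - 1*e2
f(e1) ^ f(e2) = (3*e1 - 4*e2) ^ (1*e1 - 1*e2)
= 3*(-1)*e12 + (-4)*1*e21
= (-3 - (-4))*e12
= 1*e12
Coefficient = 1


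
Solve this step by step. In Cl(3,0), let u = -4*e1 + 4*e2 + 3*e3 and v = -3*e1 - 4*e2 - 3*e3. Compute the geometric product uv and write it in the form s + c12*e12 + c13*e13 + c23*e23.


In Cl(3,0): e_i^2 = 1, e_ie_j = -e_je_i for i != j.
Scalar part = u . v = (-4)*(-3) + 4*(-4) + 3*(-3)
= 12 + (-16) + (-9) = -13
e12 coeff = (-4)*(-4) - 4*(-3) = 16 - (-12) = 28
e13 coeff = (-4)*(-3) - 3*(-3) = 12 - (-9) = 21
e23 coeff = 4*(-3) - 3*(-4) = -12 - (-12) = 0
uv = -13 + 28*e12 + 21*e13 + 0*e23


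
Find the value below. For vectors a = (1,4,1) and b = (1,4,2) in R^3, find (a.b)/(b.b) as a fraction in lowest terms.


Projection coefficient = (a . b) / (b . b)
a . b = 1*1 + 4*4 + 1*2
= 1 + 16 + 2 = 19
b . b = 1^2 + 4^2 + 2^2
= 1 + 16 + 4 = 21
Coefficient = 19/21
In lowest terms: 19/21


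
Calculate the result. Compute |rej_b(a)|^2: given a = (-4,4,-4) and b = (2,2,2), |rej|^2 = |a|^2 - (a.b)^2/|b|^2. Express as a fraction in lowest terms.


|a|^2 = (-4)^2 + 4^2 + (-4)^2 = 48
|b|^2 = 2^2 + 2^2 + 2^2 = 12
a . b = (-4)*2 + 4*2 + (-4)*2 = -8
(a.b)^2 = (-8)^2 = 64
|rej|^2 = 48 - 64/12
= (576 - 64)/12
= 512/12
In lowest terms: 128/3


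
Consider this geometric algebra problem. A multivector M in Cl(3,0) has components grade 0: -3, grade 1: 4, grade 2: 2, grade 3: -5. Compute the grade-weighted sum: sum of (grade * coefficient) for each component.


Grade-weighted sum = sum of grade_k * coefficient_k
0*(-3) = 0
1*4 = 4
2*2 = 4
3*(-5) = -15
Total = 0 + 4 + 4 + (-15) = -7


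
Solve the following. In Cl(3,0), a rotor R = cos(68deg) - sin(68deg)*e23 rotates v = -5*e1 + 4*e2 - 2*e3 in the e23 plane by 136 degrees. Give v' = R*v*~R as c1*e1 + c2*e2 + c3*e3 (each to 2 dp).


Rotor R = cos(68deg) - sin(68deg)*e23
Rotation angle theta = 2 * 68 = 136 degrees in the e23 plane (e2 -> e3).
The component perpendicular to the plane (e1) is invariant: v'_1 = v1 = -5.00
cos(136deg) = -0.7193, sin(136deg) = 0.6947
v'_2 = v2*cos(theta) - v3*sin(theta) = 4*(-0.7193) - (-2)*0.6947 = -1.49
v'_3 = v2*sin(theta) + v3*cos(theta) = 4*0.6947 + (-2)*(-0.7193) = 4.22
v' = -5.00*e1 - 1.49*e2 + 4.22*e3


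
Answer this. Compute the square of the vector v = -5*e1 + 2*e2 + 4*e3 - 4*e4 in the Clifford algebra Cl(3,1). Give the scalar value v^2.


v^2 = sum of c_i^2 * e_i^2
Positive signature terms (e_i^2 = +1): (-5)^2 + 2^2 + 4^2 = 45
Negative signature terms (e_j^2 = -1): (-4)^2 = 16
v^2 = 45 - 16 = 29


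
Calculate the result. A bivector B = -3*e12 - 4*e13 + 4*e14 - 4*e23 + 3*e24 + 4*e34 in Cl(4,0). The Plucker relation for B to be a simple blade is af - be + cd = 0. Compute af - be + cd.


Plucker relation: af - be + cd
a*f = (-3)*4 = -12
b*e = (-4)*3 = -12
c*d = 4*(-4) = -16
af - be + cd = -12 - (-12) + (-16)
= -16


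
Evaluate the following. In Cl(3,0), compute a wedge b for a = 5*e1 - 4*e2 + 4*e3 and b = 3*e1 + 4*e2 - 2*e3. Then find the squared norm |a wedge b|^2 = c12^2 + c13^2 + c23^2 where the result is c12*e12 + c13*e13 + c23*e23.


a wedge b = (a1*b2 - a2*b1)*e12 + (a1*b3 - a3*b1)*e13 + (a2*b3 - a3*b2)*e23
e12 coeff: 5*4 - (-4)*3 = 20 - (-12) = 32
e13 coeff: 5*(-2) - 4*3 = -10 - 12 = -22
e23 coeff: (-4)*(-2) - 4*4 = 8 - 16 = -8
|a wedge b|^2 = 32^2 + (-22)^2 + (-8)^2
= 1024 + 484 + 64
= 1572


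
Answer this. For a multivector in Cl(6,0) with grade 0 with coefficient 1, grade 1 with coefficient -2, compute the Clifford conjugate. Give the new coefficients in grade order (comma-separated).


Clifford conjugate sign for grade k: (-1)^(k(k+1)/2)
Grade 0: (-1)^(0*1/2) = (-1)^0 = 1, coeff 1 -> 1
Grade 1: (-1)^(1*2/2) = (-1)^1 = -1, coeff -2 -> 2
Conjugated coefficients: 1, 2


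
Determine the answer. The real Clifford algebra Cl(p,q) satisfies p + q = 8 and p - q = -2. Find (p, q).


We need p + q = 8 and p - q = -2.
Adding: 2p = 8 + (-2) = 6, so p = 3.
Then q = 8 - 3 = 5.
(p, q) = (3, 5)


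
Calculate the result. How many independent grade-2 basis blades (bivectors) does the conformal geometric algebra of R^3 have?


The conformal model of R^3 uses Cl(4,1) with m = 3 + 2 = 5 generators.
Number of grade-2 blades = C(m, 2) = C(5, 2)
= 5*4/2 = 10


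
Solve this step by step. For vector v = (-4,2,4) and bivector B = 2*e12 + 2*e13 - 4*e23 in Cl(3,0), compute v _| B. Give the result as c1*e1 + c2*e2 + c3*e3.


Left contraction v _| B = <vB>_1 (grade-1 part of the geometric product vB).
Using e1_|e12 = e2, e2_|e12 = -e1, e1_|e13 = e3, e3_|e13 = -e1, e2_|e23 = e3, e3_|e23 = -e2:
e1 coeff: -v2*b12 - v3*b13 = -(2)*(2) - (4)*(2) = -12
e2 coeff: v1*b12 - v3*b23 = (-4)*(2) - (4)*(-4) = 8
e3 coeff: v1*b13 + v2*b23 = (-4)*(2) + (2)*(-4) = -16
v _| B = -12*e1 + 8*e2 - 16*e3


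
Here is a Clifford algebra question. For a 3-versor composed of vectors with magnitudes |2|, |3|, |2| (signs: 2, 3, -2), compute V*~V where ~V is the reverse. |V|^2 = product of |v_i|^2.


Each vector v_i has |v_i|^2 = s_i^2
Squared scales: 2^2 = 4, 3^2 = 9, (-2)^2 = 4
|V|^2 = 4 * 9 * 4
= 144


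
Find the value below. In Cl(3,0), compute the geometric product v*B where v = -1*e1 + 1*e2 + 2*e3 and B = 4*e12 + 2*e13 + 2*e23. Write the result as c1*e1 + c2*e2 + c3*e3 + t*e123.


vB has grade-1 (vector) and grade-3 (trivector) parts: vB = (v _| B) + (v ^ B).
Vector part <vB>_1:
  e1: -v2*b12 - v3*b13 = -(1)*(4) - (2)*(2) = -8
  e2: v1*b12 - v3*b23 = (-1)*(4) - (2)*(2) = -8
  e3: v1*b13 + v2*b23 = (-1)*(2) + (1)*(2) = 0
Trivector part <vB>_3:
  e123: v1*b23 - v2*b13 + v3*b12 = (-1)*(2) - (1)*(2) + (2)*(4) = 4
vB = -8*e1 - 8*e2 + 0*e3 + 4*e123


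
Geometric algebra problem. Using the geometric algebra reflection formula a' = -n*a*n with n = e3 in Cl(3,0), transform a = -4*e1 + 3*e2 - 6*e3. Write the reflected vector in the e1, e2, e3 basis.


Reflection formula: a' = -n*a*n, with n = e3 (unit vector, n^2 = 1).
For reflection through hyperplane perp to e3:
The component along e3 flips sign, others stay.
a = (-4, 3, -6)
a' = (-4, 3, 6)
a' = -4*e1 + 3*e2 + 6*e3


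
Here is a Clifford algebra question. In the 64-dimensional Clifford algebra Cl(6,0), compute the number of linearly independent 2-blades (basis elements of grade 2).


Number of grade-k basis blades in Cl(p,q) with n = p + q is C(n, k).
n = 6 + 0 = 6
C(6, 2) = 6! / (2! * 4!)
= 720 / (2 * 24)
= 15


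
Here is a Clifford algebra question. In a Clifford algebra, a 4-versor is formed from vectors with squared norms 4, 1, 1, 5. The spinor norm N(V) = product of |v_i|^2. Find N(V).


Spinor norm N(V) = |v1|^2 * |v2|^2 * ... * |v4|^2
= 4 * 1 * 1 * 5
Running product: 4, 4, 4, 20
N(V) = 20


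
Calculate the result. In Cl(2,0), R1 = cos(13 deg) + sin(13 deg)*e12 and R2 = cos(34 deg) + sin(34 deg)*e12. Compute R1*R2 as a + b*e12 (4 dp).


Same-plane rotors commute and their half-angles add:
R1*R2 = cos(a1 + a2) + sin(a1 + a2)*e12.
a1 + a2 = 13 + 34 = 47 deg
cos(47 deg) = 0.6820
sin(47 deg) = 0.7314
R1*R2 = 0.6820 + 0.7314*e12


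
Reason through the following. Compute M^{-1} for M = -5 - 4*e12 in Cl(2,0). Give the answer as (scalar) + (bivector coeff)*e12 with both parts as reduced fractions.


M = -5 - 4*e12, where e12^2 = -1.
Since M commutes with its reverse ~M = a - b*e12, M * ~M = a^2 - b^2*e12^2 = a^2 + b^2.
So M^{-1} = ~M / (a^2 + b^2) = (a - b*e12)/(a^2 + b^2).
a^2 + b^2 = 25 + 16 = 41
Scalar part = -5/41 = -5/41
Bivector coeff = 4/41 = 4/41
M^{-1} = -5/41 + 4/41*e12


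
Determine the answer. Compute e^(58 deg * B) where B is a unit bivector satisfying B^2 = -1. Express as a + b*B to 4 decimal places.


For a unit bivector B with B^2 = -1, the exponential series gives
e^(theta*B) = cos(theta) + sin(theta)*B (the GA analogue of Euler's formula).
theta = 58 degrees = 1.012291 rad
cos(58 deg) = 0.5299
sin(58 deg) = 0.8480
exp(theta*B) = 0.5299 + 0.8480*B


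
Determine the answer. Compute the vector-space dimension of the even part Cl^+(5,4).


Even subalgebra dimension = 2^(n-1)
n = 5 + 4 = 9
2^(9 - 1) = 2^8 = 256
Verification: sum of C(9,k) for even k = 1 + 36 + 126 + 84 + 9 = 256
Result = 256


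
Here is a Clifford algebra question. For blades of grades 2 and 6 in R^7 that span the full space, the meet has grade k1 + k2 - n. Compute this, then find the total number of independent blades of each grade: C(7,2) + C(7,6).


Meet grade = grade(A) + grade(B) - n
= 2 + 6 - 7 = 1
C(7,2) = 21
C(7,6) = 7
dim_A + dim_B = 21 + 7 = 28


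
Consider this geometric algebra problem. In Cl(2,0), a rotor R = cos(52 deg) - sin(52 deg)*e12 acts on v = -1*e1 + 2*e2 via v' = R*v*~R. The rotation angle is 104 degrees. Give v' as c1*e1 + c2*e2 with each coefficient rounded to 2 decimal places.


Rotor R = cos(52deg) - sin(52deg)*e12
Rotation angle theta = 2 * 52 = 104 degrees
v' = R*v*~R rotates v by theta.
cos(104deg) = -0.2419, sin(104deg) = 0.9703
v'_1 = -1*cos(104deg) - 2*sin(104deg)
= -1*(-0.2419) - 2*0.9703
= -1.70
v'_2 = -1*sin(104deg) + 2*cos(104deg)
= -1*0.9703 + 2*(-0.2419)
= -1.45
v' = -1.70*e1 - 1.45*e2


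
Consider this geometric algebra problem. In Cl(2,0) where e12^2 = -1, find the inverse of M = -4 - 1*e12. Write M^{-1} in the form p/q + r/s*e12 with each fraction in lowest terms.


M = -4 - 1*e12, where e12^2 = -1.
Since M commutes with its reverse ~M = a - b*e12, M * ~M = a^2 - b^2*e12^2 = a^2 + b^2.
So M^{-1} = ~M / (a^2 + b^2) = (a - b*e12)/(a^2 + b^2).
a^2 + b^2 = 16 + 1 = 17
Scalar part = -4/17 = -4/17
Bivector coeff = 1/17 = 1/17
M^{-1} = -4/17 + 1/17*e12


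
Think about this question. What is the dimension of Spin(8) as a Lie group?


Spin(n) double-covers SO(n); both have Lie algebra so(n) of dimension n(n-1)/2.
n = 8
n(n-1) = 8 * 7 = 56
dim Spin(8) = 56/2 = 28


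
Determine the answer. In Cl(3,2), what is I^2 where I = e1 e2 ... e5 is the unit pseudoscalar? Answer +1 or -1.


The pseudoscalar I = e1...e_n (product of all n generators) of Cl(p,q) satisfies I^2 = (-1)^(q + n(n-1)/2).
p = 3, q = 2, n = p + q = 5
n(n-1)/2 = 5 * 4 / 2 = 10
Exponent = q + n(n-1)/2 = 2 + 10 = 12
I^2 = (-1)^12 = +1


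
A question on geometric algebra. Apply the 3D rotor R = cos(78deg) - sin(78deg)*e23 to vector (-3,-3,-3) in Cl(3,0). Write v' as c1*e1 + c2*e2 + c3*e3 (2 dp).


Rotor R = cos(78deg) - sin(78deg)*e23
Rotation angle theta = 2 * 78 = 156 degrees in the e23 plane (e2 -> e3).
The component perpendicular to the plane (e1) is invariant: v'_1 = v1 = -3.00
cos(156deg) = -0.9135, sin(156deg) = 0.4067
v'_2 = v2*cos(theta) - v3*sin(theta) = -3*(-0.9135) - (-3)*0.4067 = 3.96
v'_3 = v2*sin(theta) + v3*cos(theta) = -3*0.4067 + (-3)*(-0.9135) = 1.52
v' = -3.00*e1 + 3.96*e2 + 1.52*e3


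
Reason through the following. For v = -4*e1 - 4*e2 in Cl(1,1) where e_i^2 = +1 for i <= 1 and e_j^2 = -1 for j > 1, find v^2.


v^2 = sum of c_i^2 * e_i^2
Positive signature terms (e_i^2 = +1): (-4)^2 = 16
Negative signature terms (e_j^2 = -1): (-4)^2 = 16
v^2 = 16 - 16 = 0


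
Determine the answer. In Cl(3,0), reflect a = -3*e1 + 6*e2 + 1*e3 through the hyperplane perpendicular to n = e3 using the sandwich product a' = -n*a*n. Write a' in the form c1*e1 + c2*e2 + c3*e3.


Reflection formula: a' = -n*a*n, with n = e3 (unit vector, n^2 = 1).
For reflection through hyperplane perp to e3:
The component along e3 flips sign, others stay.
a = (-3, 6, 1)
a' = (-3, 6, -1)
a' = -3*e1 + 6*e2 - 1*e3


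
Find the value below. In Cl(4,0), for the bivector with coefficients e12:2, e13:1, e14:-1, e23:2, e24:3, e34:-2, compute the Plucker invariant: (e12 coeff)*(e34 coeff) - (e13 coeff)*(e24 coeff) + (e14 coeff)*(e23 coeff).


Plucker relation: af - be + cd
a*f = 2*(-2) = -4
b*e = 1*3 = 3
c*d = (-1)*2 = -2
af - be + cd = -4 - 3 + (-2)
= -9


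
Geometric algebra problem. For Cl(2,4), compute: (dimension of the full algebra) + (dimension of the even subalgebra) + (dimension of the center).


n = 2 + 4 = 6
Total dim = 2^6 = 64
Even subalgebra dim = 2^5 = 32
n is even, so center dim = 1
Sum = 64 + 32 + 1 = 97


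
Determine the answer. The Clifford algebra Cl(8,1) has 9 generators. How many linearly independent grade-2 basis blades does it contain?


Number of grade-k basis blades in Cl(p,q) with n = p + q is C(n, k).
n = 8 + 1 = 9
C(9, 2) = 9! / (2! * 7!)
= 362880 / (2 * 5040)
= 36


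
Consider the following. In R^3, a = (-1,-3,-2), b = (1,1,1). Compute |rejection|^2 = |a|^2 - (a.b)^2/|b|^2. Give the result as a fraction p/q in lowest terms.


|a|^2 = (-1)^2 + (-3)^2 + (-2)^2 = 14
|b|^2 = 1^2 + 1^2 + 1^2 = 3
a . b = (-1)*1 + (-3)*1 + (-2)*1 = -6
(a.b)^2 = (-6)^2 = 36
|rej|^2 = 14 - 36/3
= (42 - 36)/3
= 6/3
In lowest terms: 2/1


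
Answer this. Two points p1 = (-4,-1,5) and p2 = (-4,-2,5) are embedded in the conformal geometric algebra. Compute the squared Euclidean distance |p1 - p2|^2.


p1 - p2 = (0, 1, 0)
|p1 - p2|^2 = 0^2 + 1^2 + 0^2
= 0 + 1 + 0
= 1


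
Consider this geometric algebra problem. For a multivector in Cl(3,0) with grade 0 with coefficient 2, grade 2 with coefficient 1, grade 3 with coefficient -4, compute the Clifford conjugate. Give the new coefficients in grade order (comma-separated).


Clifford conjugate sign for grade k: (-1)^(k(k+1)/2)
Grade 0: (-1)^(0*1/2) = (-1)^0 = 1, coeff 2 -> 2
Grade 2: (-1)^(2*3/2) = (-1)^3 = -1, coeff 1 -> -1
Grade 3: (-1)^(3*4/2) = (-1)^6 = 1, coeff -4 -> -4
Conjugated coefficients: 2, -1, -4
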